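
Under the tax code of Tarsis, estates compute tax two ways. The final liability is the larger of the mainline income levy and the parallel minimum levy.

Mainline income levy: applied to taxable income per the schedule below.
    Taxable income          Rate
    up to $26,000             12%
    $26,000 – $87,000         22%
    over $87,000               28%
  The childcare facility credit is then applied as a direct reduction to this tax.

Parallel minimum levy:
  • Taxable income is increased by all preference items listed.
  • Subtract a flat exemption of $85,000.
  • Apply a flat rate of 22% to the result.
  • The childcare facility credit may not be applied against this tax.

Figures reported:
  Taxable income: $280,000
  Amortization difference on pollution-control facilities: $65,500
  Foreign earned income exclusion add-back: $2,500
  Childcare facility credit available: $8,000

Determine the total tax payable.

Mainline income levy:
  $26,000 × 12% = $3,120
  $61,000 × 22% = $13,420
  $193,000 × 28% = $54,040
  → $70,580
  Less childcare facility credit $8,000 → $62,580

Parallel minimum levy:
  Adjusted income: $280,000 + $65,500 + $2,500 = $348,000
  Less exemption $85,000 → base $263,000
  $263,000 × 22% = $57,860

$62,580 > $57,860, so the mainline income levy governs.

$62,580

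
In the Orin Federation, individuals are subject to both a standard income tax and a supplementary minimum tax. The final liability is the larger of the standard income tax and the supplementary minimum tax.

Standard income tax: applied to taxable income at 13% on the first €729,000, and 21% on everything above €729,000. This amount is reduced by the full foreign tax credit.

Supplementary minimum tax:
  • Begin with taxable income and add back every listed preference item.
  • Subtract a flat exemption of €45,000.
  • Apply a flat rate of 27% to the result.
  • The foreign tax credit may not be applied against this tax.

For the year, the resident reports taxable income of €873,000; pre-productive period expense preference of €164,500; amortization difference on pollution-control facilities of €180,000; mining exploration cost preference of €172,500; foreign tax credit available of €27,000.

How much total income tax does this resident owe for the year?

Standard income tax:
  €729,000 × 13% = €94,770
  €144,000 × 21% = €30,240
  → €125,010
  Less foreign tax credit €27,000 → €98,010

Supplementary minimum tax:
  Adjusted income: €873,000 + €164,500 + €180,000 + €172,500 = €1,390,000
  Less exemption €45,000 → base €1,345,000
  €1,345,000 × 27% = €363,150

€363,150 > €98,010, so the supplementary minimum tax is the binding amount.

€363,150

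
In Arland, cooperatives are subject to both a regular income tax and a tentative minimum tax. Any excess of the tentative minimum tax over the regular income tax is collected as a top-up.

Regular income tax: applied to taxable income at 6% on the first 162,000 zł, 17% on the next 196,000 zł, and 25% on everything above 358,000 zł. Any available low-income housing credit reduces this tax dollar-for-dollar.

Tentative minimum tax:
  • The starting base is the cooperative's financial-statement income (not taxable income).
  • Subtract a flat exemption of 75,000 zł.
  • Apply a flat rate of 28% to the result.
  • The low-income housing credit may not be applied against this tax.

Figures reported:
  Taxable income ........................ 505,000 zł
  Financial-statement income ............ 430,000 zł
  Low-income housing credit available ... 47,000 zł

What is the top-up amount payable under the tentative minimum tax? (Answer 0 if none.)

Tentative minimum tax:
  Base (financial-statement income): 430,000 zł
  Less exemption 75,000 zł → base 355,000 zł
  355,000 zł × 28% = 99,400 zł

Regular income tax:
  162,000 zł × 6% = 9,720 zł
  196,000 zł × 17% = 33,320 zł
  147,000 zł × 25% = 36,750 zł
  → 79,790 zł
  Less low-income housing credit 47,000 zł → 32,790 zł

Excess of tentative minimum tax over regular income tax: 99,400 zł − 32,790 zł = 66,610 zł.

66,610 zł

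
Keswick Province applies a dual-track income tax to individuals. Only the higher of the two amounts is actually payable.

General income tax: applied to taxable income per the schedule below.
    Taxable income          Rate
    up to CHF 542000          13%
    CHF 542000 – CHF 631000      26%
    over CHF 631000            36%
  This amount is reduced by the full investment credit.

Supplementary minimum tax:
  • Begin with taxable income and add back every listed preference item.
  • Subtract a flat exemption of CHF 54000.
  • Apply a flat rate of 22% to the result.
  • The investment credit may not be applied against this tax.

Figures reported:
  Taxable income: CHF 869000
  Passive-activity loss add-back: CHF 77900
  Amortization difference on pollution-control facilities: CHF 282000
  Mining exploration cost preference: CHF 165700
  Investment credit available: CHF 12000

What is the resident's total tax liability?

Supplementary minimum tax:
  Adjusted income: CHF 869000 + CHF 77900 + CHF 282000 + CHF 165700 = CHF 1394600
  Less exemption CHF 54000 → base CHF 1340600
  CHF 1340600 × 22% = CHF 294932

General income tax:
  CHF 542000 × 13% = CHF 70460
  CHF 89000 × 26% = CHF 23140
  CHF 238000 × 36% = CHF 85680
  → CHF 179280
  Less investment credit CHF 12000 → CHF 167280

CHF 294932 > CHF 167280, so the supplementary minimum tax is the binding amount.

CHF 294932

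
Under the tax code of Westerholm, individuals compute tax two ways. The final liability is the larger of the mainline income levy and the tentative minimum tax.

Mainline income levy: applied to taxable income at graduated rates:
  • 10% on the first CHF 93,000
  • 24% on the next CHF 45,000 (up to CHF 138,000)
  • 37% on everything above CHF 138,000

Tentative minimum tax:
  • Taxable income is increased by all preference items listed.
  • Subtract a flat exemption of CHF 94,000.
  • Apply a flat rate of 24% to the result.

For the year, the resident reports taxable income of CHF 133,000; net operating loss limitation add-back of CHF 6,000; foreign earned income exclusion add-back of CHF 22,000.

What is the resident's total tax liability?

CHF 18,900

Tentative minimum tax:
  Adjusted income: CHF 133,000 + CHF 6,000 + CHF 22,000 = CHF 161,000
  Less exemption CHF 94,000 → base CHF 67,000
  CHF 67,000 × 24% = CHF 16,080

Mainline income levy:
  CHF 93,000 × 10% = CHF 9,300
  CHF 40,000 × 24% = CHF 9,600
  → CHF 18,900

CHF 18,900 > CHF 16,080, so the mainline income levy governs.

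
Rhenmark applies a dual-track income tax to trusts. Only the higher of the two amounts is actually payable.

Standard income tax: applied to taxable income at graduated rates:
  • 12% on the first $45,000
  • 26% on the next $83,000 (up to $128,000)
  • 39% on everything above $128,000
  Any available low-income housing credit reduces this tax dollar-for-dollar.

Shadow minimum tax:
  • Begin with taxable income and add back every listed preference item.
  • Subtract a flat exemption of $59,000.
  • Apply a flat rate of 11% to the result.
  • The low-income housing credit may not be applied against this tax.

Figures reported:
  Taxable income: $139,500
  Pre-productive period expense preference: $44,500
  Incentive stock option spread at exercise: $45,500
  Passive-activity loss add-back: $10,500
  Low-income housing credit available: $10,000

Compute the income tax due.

Shadow minimum tax:
  Adjusted income: $139,500 + $44,500 + $45,500 + $10,500 = $240,000
  Less exemption $59,000 → base $181,000
  $181,000 × 11% = $19,910

Standard income tax:
  $45,000 × 12% = $5,400
  $83,000 × 26% = $21,580
  $11,500 × 39% = $4,485
  → $31,465
  Less low-income housing credit $10,000 → $21,465

$21,465 > $19,910, so the standard income tax governs.

$21,465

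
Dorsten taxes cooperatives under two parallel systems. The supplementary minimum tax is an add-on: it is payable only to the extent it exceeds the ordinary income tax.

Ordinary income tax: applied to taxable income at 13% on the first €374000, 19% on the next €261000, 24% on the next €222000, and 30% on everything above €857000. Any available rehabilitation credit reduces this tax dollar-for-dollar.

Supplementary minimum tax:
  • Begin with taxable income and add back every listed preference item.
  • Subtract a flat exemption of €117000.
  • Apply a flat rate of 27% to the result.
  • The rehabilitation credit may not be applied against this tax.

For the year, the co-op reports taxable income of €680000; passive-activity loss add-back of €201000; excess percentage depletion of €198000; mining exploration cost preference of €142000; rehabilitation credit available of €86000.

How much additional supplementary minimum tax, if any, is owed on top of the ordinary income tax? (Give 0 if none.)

Supplementary minimum tax:
  Adjusted income: €680000 + €201000 + €198000 + €142000 = €1221000
  Less exemption €117000 → base €1104000
  €1104000 × 27% = €298080

Ordinary income tax:
  €374000 × 13% = €48620
  €261000 × 19% = €49590
  €45000 × 24% = €10800
  → €109010
  Less rehabilitation credit €86000 → €23010

Excess of supplementary minimum tax over ordinary income tax: €298080 − €23010 = €275070.

€275070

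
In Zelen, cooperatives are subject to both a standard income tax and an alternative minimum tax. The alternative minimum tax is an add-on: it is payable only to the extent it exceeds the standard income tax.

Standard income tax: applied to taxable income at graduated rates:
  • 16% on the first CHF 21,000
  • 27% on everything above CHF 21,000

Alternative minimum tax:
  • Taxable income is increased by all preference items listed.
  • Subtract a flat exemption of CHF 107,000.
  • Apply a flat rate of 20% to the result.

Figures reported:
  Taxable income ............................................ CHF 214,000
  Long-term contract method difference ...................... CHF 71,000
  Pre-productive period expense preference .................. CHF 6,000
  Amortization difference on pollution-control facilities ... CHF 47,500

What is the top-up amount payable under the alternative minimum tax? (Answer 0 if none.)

CHF 0

Alternative minimum tax:
  Adjusted income: CHF 214,000 + CHF 71,000 + CHF 6,000 + CHF 47,500 = CHF 338,500
  Less exemption CHF 107,000 → base CHF 231,500
  CHF 231,500 × 20% = CHF 46,300

Standard income tax:
  CHF 21,000 × 16% = CHF 3,360
  CHF 193,000 × 27% = CHF 52,110
  → CHF 55,470

CHF 46,300 ≤ CHF 55,470, so no add-on is due.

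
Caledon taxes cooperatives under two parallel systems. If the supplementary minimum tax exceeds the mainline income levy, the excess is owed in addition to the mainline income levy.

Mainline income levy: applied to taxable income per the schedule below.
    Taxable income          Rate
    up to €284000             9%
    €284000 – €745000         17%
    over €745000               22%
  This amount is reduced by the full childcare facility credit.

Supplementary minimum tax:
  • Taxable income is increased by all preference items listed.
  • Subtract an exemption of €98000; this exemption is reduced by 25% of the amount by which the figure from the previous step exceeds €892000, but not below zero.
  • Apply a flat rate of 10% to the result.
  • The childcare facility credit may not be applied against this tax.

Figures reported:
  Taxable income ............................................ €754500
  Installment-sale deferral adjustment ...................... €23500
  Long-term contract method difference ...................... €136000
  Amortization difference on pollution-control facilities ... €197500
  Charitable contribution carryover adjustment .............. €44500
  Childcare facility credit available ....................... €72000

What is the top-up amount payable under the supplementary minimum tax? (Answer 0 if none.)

Supplementary minimum tax:
  Adjusted income: €754500 + €23500 + €136000 + €197500 + €44500 = €1156000
  Exemption: €98000 − 25% × (€1156000 − €892000) = €98000 − €66000 = €32000
  Base: €1156000 − €32000 = €1124000
  €1124000 × 10% = €112400

Mainline income levy:
  €284000 × 9% = €25560
  €461000 × 17% = €78370
  €9500 × 22% = €2090
  → €106020
  Less childcare facility credit €72000 → €34020

Excess of supplementary minimum tax over mainline income levy: €112400 − €34020 = €78380.

€78380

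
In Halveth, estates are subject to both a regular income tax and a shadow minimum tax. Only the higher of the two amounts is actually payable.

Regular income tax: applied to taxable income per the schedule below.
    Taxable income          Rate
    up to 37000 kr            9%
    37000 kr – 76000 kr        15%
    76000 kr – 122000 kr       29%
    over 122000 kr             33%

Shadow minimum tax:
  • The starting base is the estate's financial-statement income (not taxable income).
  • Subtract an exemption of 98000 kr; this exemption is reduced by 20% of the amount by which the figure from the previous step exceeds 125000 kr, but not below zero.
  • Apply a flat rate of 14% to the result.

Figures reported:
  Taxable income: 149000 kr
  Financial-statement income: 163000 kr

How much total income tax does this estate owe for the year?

31430 kr

Regular income tax:
  37000 kr × 9% = 3330 kr
  39000 kr × 15% = 5850 kr
  46000 kr × 29% = 13340 kr
  27000 kr × 33% = 8910 kr
  → 31430 kr

Shadow minimum tax:
  Base (financial-statement income): 163000 kr
  Exemption: 98000 kr − 20% × (163000 kr − 125000 kr) = 98000 kr − 7600 kr = 90400 kr
  Base: 163000 kr − 90400 kr = 72600 kr
  72600 kr × 14% = 10164 kr

31430 kr > 10164 kr, so the regular income tax governs.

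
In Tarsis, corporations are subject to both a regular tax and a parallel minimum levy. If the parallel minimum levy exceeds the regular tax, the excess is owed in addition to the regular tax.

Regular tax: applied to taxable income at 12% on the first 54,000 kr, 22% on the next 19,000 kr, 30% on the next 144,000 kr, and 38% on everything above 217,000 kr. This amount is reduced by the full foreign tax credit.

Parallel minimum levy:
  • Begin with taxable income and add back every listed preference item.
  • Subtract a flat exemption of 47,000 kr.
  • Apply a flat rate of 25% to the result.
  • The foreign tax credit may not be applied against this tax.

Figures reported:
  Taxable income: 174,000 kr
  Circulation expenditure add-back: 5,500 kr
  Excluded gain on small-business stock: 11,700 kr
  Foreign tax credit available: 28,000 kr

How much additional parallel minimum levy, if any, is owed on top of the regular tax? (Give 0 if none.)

Regular tax:
  54,000 kr × 12% = 6,480 kr
  19,000 kr × 22% = 4,180 kr
  101,000 kr × 30% = 30,300 kr
  → 40,960 kr
  Less foreign tax credit 28,000 kr → 12,960 kr

Parallel minimum levy:
  Adjusted income: 174,000 kr + 5,500 kr + 11,700 kr = 191,200 kr
  Less exemption 47,000 kr → base 144,200 kr
  144,200 kr × 25% = 36,050 kr

Excess of parallel minimum levy over regular tax: 36,050 kr − 12,960 kr = 23,090 kr.

23,090 kr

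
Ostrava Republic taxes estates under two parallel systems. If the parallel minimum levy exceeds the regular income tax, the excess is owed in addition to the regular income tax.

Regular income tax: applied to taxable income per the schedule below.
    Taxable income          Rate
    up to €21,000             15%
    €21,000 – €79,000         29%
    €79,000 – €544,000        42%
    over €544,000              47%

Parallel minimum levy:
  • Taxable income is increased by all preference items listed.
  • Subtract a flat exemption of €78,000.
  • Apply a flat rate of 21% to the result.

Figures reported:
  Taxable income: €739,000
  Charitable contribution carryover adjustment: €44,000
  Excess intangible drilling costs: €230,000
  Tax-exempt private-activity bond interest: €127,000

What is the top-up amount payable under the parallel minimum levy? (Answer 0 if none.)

€0

Regular income tax:
  €21,000 × 15% = €3,150
  €58,000 × 29% = €16,820
  €465,000 × 42% = €195,300
  €195,000 × 47% = €91,650
  → €306,920

Parallel minimum levy:
  Adjusted income: €739,000 + €44,000 + €230,000 + €127,000 = €1,140,000
  Less exemption €78,000 → base €1,062,000
  €1,062,000 × 21% = €223,020

€223,020 ≤ €306,920, so no add-on is due.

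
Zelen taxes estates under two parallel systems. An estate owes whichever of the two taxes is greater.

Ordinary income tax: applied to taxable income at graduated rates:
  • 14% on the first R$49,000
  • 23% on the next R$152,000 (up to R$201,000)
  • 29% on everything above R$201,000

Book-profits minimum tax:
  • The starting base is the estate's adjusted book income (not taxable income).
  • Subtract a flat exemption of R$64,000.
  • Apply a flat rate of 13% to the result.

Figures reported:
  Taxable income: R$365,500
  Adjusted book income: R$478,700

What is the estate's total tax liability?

R$89,525

Book-profits minimum tax:
  Base (adjusted book income): R$478,700
  Less exemption R$64,000 → base R$414,700
  R$414,700 × 13% = R$53,911

Ordinary income tax:
  R$49,000 × 14% = R$6,860
  R$152,000 × 23% = R$34,960
  R$164,500 × 29% = R$47,705
  → R$89,525

R$89,525 > R$53,911, so the ordinary income tax governs.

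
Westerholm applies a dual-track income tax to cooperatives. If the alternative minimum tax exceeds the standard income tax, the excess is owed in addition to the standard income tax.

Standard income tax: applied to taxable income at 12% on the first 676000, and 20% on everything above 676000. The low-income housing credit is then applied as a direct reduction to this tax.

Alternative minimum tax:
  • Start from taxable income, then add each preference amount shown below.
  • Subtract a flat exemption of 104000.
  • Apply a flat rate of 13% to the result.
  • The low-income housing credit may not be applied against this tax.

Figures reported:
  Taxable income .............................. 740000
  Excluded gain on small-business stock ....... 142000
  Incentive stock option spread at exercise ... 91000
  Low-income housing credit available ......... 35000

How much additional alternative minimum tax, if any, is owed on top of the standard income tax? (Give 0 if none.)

Standard income tax:
  676000 × 12% = 81120
  64000 × 20% = 12800
  → 93920
  Less low-income housing credit 35000 → 58920

Alternative minimum tax:
  Adjusted income: 740000 + 142000 + 91000 = 973000
  Less exemption 104000 → base 869000
  869000 × 13% = 112970

Excess of alternative minimum tax over standard income tax: 112970 − 58920 = 54050.

54050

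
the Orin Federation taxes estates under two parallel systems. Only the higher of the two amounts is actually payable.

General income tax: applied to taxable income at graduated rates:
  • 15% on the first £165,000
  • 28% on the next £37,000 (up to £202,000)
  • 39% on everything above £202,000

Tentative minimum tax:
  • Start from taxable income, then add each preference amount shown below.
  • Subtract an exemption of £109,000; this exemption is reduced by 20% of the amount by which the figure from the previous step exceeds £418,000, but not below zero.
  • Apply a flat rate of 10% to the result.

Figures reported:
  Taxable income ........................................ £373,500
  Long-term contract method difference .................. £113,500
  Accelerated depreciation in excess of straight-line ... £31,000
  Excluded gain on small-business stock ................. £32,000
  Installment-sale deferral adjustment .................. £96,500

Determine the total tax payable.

Tentative minimum tax:
  Adjusted income: £373,500 + £113,500 + £31,000 + £32,000 + £96,500 = £646,500
  Exemption: £109,000 − 20% × (£646,500 − £418,000) = £109,000 − £45,700 = £63,300
  Base: £646,500 − £63,300 = £583,200
  £583,200 × 10% = £58,320

General income tax:
  £165,000 × 15% = £24,750
  £37,000 × 28% = £10,360
  £171,500 × 39% = £66,885
  → £101,995

£101,995 > £58,320, so the general income tax governs.

£101,995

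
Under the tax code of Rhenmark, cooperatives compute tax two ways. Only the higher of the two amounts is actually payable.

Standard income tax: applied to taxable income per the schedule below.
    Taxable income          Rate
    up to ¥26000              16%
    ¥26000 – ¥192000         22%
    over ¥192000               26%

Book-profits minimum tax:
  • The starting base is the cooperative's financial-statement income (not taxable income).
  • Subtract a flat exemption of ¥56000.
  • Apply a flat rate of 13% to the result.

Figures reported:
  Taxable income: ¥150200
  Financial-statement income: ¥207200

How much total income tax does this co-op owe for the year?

Book-profits minimum tax:
  Base (financial-statement income): ¥207200
  Less exemption ¥56000 → base ¥151200
  ¥151200 × 13% = ¥19656

Standard income tax:
  ¥26000 × 16% = ¥4160
  ¥124200 × 22% = ¥27324
  → ¥31484

¥31484 > ¥19656, so the standard income tax governs.

¥31484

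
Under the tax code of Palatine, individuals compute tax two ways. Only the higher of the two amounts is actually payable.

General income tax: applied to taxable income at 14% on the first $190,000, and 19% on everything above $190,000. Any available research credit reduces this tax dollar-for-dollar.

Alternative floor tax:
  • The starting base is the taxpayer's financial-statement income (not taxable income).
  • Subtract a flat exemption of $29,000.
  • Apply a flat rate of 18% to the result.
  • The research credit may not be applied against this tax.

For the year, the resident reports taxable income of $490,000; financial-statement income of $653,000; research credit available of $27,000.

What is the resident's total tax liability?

Alternative floor tax:
  Base (financial-statement income): $653,000
  Less exemption $29,000 → base $624,000
  $624,000 × 18% = $112,320

General income tax:
  $190,000 × 14% = $26,600
  $300,000 × 19% = $57,000
  → $83,600
  Less research credit $27,000 → $56,600

$112,320 > $56,600, so the alternative floor tax is the binding amount.

$112,320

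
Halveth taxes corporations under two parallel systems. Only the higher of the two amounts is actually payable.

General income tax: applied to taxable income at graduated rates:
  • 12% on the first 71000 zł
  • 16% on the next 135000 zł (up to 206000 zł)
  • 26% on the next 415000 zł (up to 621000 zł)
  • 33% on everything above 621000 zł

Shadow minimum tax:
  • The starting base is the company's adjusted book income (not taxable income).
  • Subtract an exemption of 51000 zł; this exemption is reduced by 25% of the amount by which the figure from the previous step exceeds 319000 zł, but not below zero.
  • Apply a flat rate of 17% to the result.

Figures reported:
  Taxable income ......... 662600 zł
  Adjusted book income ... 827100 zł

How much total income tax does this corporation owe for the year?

General income tax:
  71000 zł × 12% = 8520 zł
  135000 zł × 16% = 21600 zł
  415000 zł × 26% = 107900 zł
  41600 zł × 33% = 13728 zł
  → 151748 zł

Shadow minimum tax:
  Base (adjusted book income): 827100 zł
  Exemption: 25% × (827100 zł − 319000 zł) = 127025 zł ≥ 51000 zł, so the exemption is fully phased out
  Base: 827100 zł − 0 zł = 827100 zł
  827100 zł × 17% = 140607 zł

151748 zł > 140607 zł, so the general income tax governs.

151748 zł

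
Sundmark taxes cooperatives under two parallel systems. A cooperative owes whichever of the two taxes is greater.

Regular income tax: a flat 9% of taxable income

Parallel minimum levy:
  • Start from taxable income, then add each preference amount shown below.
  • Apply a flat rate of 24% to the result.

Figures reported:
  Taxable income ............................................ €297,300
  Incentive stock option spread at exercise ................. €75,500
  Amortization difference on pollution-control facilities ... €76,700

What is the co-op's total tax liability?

Regular income tax:
  €297,300 × 9% = €26,757

Parallel minimum levy:
  Adjusted income: €297,300 + €75,500 + €76,700 = €449,500
  €449,500 × 24% = €107,880

€107,880 > €26,757, so the parallel minimum levy is the binding amount.

€107,880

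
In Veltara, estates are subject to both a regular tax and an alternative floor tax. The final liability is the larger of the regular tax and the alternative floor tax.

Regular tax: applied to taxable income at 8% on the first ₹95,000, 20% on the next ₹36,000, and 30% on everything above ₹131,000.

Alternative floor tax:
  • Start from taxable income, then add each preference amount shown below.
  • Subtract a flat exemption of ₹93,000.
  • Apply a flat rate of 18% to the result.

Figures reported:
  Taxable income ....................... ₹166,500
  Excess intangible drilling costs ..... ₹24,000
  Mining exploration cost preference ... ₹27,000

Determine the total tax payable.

₹25,450

Alternative floor tax:
  Adjusted income: ₹166,500 + ₹24,000 + ₹27,000 = ₹217,500
  Less exemption ₹93,000 → base ₹124,500
  ₹124,500 × 18% = ₹22,410

Regular tax:
  ₹95,000 × 8% = ₹7,600
  ₹36,000 × 20% = ₹7,200
  ₹35,500 × 30% = ₹10,650
  → ₹25,450

₹25,450 > ₹22,410, so the regular tax governs.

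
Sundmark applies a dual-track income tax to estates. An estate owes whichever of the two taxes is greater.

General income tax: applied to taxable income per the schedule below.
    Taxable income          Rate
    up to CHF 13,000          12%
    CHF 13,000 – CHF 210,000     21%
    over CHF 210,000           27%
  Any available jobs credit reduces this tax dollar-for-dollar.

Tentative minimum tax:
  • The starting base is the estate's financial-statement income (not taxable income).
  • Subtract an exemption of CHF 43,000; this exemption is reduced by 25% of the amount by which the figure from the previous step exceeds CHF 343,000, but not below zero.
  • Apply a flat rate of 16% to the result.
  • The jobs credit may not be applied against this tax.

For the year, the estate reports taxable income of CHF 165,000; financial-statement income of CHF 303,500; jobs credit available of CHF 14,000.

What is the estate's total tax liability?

CHF 41,680

General income tax:
  CHF 13,000 × 12% = CHF 1,560
  CHF 152,000 × 21% = CHF 31,920
  → CHF 33,480
  Less jobs credit CHF 14,000 → CHF 19,480

Tentative minimum tax:
  Base (financial-statement income): CHF 303,500
  Exemption: CHF 303,500 ≤ CHF 343,000, so full CHF 43,000 applies
  Base: CHF 303,500 − CHF 43,000 = CHF 260,500
  CHF 260,500 × 16% = CHF 41,680

CHF 41,680 > CHF 19,480, so the tentative minimum tax is the binding amount.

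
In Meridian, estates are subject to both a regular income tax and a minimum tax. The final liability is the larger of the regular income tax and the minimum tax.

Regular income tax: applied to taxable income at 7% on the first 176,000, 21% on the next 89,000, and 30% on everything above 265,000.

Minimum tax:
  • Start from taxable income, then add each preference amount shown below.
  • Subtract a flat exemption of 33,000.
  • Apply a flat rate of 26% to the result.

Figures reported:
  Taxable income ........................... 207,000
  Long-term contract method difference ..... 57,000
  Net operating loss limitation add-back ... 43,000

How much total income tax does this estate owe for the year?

71,240

Regular income tax:
  176,000 × 7% = 12,320
  31,000 × 21% = 6,510
  → 18,830

Minimum tax:
  Adjusted income: 207,000 + 57,000 + 43,000 = 307,000
  Less exemption 33,000 → base 274,000
  274,000 × 26% = 71,240

71,240 > 18,830, so the minimum tax is the binding amount.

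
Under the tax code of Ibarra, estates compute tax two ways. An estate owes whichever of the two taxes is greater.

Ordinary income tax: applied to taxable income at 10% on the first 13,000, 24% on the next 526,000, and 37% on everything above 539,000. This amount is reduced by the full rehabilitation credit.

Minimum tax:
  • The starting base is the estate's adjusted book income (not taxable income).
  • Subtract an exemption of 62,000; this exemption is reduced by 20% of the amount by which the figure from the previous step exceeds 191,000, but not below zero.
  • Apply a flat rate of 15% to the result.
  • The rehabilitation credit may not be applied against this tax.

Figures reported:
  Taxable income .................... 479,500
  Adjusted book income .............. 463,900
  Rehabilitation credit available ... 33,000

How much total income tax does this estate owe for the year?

Ordinary income tax:
  13,000 × 10% = 1,300
  466,500 × 24% = 111,960
  → 113,260
  Less rehabilitation credit 33,000 → 80,260

Minimum tax:
  Base (adjusted book income): 463,900
  Exemption: 62,000 − 20% × (463,900 − 191,000) = 62,000 − 54,580 = 7,420
  Base: 463,900 − 7,420 = 456,480
  456,480 × 15% = 68,472

80,260 > 68,472, so the ordinary income tax governs.

80,260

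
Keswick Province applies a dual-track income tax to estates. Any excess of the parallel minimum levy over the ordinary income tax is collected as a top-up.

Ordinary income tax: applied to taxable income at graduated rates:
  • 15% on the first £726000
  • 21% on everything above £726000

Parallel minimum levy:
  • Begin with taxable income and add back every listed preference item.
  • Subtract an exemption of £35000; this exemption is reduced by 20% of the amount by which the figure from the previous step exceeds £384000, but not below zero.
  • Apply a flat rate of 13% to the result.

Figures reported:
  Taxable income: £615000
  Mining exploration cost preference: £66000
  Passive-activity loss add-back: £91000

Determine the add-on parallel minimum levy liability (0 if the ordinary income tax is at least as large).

£8110

Ordinary income tax:
  £615000 × 15% = £92250

Parallel minimum levy:
  Adjusted income: £615000 + £66000 + £91000 = £772000
  Exemption: 20% × (£772000 − £384000) = £77600 ≥ £35000, so the exemption is fully phased out
  Base: £772000 − £0 = £772000
  £772000 × 13% = £100360

Excess of parallel minimum levy over ordinary income tax: £100360 − £92250 = £8110.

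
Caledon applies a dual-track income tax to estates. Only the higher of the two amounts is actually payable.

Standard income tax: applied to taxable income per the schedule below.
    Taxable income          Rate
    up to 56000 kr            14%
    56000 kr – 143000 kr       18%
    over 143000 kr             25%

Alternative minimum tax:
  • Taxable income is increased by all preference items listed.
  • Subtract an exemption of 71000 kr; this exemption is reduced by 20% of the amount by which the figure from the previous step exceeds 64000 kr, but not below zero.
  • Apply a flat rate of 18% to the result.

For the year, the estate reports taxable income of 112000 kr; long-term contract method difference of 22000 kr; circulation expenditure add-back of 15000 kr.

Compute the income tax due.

17920 kr

Standard income tax:
  56000 kr × 14% = 7840 kr
  56000 kr × 18% = 10080 kr
  → 17920 kr

Alternative minimum tax:
  Adjusted income: 112000 kr + 22000 kr + 15000 kr = 149000 kr
  Exemption: 71000 kr − 20% × (149000 kr − 64000 kr) = 71000 kr − 17000 kr = 54000 kr
  Base: 149000 kr − 54000 kr = 95000 kr
  95000 kr × 18% = 17100 kr

17920 kr > 17100 kr, so the standard income tax governs.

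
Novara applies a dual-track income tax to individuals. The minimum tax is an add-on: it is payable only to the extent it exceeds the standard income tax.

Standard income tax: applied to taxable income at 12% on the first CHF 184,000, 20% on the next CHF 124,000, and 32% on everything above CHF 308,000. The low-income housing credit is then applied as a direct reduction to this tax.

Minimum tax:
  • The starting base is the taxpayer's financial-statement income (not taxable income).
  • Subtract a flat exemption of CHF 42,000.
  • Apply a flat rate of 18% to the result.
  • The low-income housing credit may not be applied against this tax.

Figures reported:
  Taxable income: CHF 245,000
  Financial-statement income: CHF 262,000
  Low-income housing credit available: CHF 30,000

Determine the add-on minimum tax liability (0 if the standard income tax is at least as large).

CHF 35,320

Minimum tax:
  Base (financial-statement income): CHF 262,000
  Less exemption CHF 42,000 → base CHF 220,000
  CHF 220,000 × 18% = CHF 39,600

Standard income tax:
  CHF 184,000 × 12% = CHF 22,080
  CHF 61,000 × 20% = CHF 12,200
  → CHF 34,280
  Less low-income housing credit CHF 30,000 → CHF 4,280

Excess of minimum tax over standard income tax: CHF 39,600 − CHF 4,280 = CHF 35,320.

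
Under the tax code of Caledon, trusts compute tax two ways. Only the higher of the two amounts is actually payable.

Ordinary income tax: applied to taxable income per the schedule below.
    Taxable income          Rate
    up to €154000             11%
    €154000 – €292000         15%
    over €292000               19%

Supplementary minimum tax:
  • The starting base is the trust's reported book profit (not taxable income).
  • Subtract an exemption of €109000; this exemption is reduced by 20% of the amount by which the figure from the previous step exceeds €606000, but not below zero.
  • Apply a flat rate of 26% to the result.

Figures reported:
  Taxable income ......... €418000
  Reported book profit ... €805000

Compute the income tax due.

€191308

Supplementary minimum tax:
  Base (reported book profit): €805000
  Exemption: €109000 − 20% × (€805000 − €606000) = €109000 − €39800 = €69200
  Base: €805000 − €69200 = €735800
  €735800 × 26% = €191308

Ordinary income tax:
  €154000 × 11% = €16940
  €138000 × 15% = €20700
  €126000 × 19% = €23940
  → €61580

€191308 > €61580, so the supplementary minimum tax is the binding amount.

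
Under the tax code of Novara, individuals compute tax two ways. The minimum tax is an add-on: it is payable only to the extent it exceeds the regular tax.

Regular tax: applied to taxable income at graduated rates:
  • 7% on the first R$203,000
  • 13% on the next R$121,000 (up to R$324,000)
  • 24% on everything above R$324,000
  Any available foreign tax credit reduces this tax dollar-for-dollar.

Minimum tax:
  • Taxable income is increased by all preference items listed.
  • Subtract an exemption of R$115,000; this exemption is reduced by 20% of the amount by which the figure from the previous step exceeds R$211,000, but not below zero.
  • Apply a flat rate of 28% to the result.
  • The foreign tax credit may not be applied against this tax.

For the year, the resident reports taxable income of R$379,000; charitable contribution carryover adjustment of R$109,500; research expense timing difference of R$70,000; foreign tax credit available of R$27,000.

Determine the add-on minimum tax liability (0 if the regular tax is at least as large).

Minimum tax:
  Adjusted income: R$379,000 + R$109,500 + R$70,000 = R$558,500
  Exemption: R$115,000 − 20% × (R$558,500 − R$211,000) = R$115,000 − R$69,500 = R$45,500
  Base: R$558,500 − R$45,500 = R$513,000
  R$513,000 × 28% = R$143,640

Regular tax:
  R$203,000 × 7% = R$14,210
  R$121,000 × 13% = R$15,730
  R$55,000 × 24% = R$13,200
  → R$43,140
  Less foreign tax credit R$27,000 → R$16,140

Excess of minimum tax over regular tax: R$143,640 − R$16,140 = R$127,500.

R$127,500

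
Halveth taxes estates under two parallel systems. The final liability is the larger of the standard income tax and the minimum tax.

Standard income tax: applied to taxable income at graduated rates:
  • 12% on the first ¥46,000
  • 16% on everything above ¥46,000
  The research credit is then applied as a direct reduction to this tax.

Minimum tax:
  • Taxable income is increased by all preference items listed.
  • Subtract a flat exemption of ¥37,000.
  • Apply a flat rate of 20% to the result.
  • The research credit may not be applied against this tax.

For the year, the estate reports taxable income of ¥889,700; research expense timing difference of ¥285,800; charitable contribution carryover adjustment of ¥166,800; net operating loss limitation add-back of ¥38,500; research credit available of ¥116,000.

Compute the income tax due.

¥268,760

Standard income tax:
  ¥46,000 × 12% = ¥5,520
  ¥843,700 × 16% = ¥134,992
  → ¥140,512
  Less research credit ¥116,000 → ¥24,512

Minimum tax:
  Adjusted income: ¥889,700 + ¥285,800 + ¥166,800 + ¥38,500 = ¥1,380,800
  Less exemption ¥37,000 → base ¥1,343,800
  ¥1,343,800 × 20% = ¥268,760

¥268,760 > ¥24,512, so the minimum tax is the binding amount.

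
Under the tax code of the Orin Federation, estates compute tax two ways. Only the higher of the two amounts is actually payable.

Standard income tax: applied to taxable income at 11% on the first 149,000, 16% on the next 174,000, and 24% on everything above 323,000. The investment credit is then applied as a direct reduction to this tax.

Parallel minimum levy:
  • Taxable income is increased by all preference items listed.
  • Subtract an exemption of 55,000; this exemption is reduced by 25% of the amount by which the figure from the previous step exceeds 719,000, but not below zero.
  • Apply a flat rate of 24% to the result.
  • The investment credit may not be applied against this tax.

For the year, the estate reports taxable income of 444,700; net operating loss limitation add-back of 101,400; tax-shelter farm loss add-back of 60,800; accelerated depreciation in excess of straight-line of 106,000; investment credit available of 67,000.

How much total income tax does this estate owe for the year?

Parallel minimum levy:
  Adjusted income: 444,700 + 101,400 + 60,800 + 106,000 = 712,900
  Exemption: 712,900 ≤ 719,000, so full 55,000 applies
  Base: 712,900 − 55,000 = 657,900
  657,900 × 24% = 157,896

Standard income tax:
  149,000 × 11% = 16,390
  174,000 × 16% = 27,840
  121,700 × 24% = 29,208
  → 73,438
  Less investment credit 67,000 → 6,438

157,896 > 6,438, so the parallel minimum levy is the binding amount.

157,896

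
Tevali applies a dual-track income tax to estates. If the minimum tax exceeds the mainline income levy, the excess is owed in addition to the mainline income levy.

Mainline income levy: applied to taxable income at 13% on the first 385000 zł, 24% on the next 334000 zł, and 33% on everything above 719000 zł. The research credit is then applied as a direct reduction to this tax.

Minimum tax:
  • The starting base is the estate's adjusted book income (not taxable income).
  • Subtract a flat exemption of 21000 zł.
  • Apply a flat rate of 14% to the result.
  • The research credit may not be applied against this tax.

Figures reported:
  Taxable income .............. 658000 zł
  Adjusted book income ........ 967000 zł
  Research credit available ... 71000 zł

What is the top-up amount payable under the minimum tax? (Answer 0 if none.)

87870 zł

Minimum tax:
  Base (adjusted book income): 967000 zł
  Less exemption 21000 zł → base 946000 zł
  946000 zł × 14% = 132440 zł

Mainline income levy:
  385000 zł × 13% = 50050 zł
  273000 zł × 24% = 65520 zł
  → 115570 zł
  Less research credit 71000 zł → 44570 zł

Excess of minimum tax over mainline income levy: 132440 zł − 44570 zł = 87870 zł.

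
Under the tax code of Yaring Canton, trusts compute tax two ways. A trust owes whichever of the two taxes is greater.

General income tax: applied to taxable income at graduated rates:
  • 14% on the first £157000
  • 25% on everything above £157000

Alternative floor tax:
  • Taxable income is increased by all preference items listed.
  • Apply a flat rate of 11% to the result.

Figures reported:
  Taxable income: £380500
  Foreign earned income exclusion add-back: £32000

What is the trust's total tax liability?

£77855

Alternative floor tax:
  Adjusted income: £380500 + £32000 = £412500
  £412500 × 11% = £45375

General income tax:
  £157000 × 14% = £21980
  £223500 × 25% = £55875
  → £77855

£77855 > £45375, so the general income tax governs.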